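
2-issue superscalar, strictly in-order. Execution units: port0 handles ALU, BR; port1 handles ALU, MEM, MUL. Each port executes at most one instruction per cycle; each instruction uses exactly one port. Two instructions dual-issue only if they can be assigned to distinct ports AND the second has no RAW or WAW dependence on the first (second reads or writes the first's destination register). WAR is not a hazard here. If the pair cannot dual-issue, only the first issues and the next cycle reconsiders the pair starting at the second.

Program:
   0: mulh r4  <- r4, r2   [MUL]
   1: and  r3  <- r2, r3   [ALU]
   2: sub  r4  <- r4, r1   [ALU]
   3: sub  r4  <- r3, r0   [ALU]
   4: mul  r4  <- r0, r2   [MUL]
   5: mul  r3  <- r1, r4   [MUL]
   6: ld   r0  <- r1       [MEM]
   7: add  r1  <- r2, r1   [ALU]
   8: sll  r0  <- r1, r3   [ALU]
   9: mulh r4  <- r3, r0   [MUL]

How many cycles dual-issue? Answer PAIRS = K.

t=0 i0,i1:mulh;and ; 2-wide
t=1 i2:sub ; WAW r4
t=2 i3:sub ; WAW r4
t=3 i4:mul ; no-port MUL/MUL
t=4 i5:mul ; no-port MUL/MEM
t=5 i6,i7:ld;add ; 2-wide
t=6 i8:sll ; RAW r0
t=7 i9:mulh ; tail

PAIRS = 2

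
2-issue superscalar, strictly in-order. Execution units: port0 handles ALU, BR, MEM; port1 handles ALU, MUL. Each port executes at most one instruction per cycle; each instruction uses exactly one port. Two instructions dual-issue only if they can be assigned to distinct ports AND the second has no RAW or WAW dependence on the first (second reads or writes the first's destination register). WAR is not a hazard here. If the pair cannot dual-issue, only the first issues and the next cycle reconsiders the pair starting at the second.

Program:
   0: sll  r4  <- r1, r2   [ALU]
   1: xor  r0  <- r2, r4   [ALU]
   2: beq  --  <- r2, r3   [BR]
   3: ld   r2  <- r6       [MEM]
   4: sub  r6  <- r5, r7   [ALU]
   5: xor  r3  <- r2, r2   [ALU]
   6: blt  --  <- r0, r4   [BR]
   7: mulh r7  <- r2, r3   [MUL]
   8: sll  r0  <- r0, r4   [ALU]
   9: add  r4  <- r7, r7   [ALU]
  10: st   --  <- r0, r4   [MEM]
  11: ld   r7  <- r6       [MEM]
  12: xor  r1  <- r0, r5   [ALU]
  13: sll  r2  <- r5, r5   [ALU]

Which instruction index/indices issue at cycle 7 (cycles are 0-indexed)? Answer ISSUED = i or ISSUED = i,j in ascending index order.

c0: i0 sll.ALU  RAW r4
c1: i1&i2 xor.ALU;beq.BR  dual
c2: i3&i4 ld.MEM;sub.ALU  dual
c3: i5&i6 xor.ALU;blt.BR  dual
c4: i7&i8 mulh.MUL;sll.ALU  dual
c5: i9 add.ALU  RAW r4
c6: i10 st.MEM  no-port MEM/MEM
c7: i11&i12 ld.MEM;xor.ALU  dual
c8: i13 sll.ALU  tail

ISSUED = 11,12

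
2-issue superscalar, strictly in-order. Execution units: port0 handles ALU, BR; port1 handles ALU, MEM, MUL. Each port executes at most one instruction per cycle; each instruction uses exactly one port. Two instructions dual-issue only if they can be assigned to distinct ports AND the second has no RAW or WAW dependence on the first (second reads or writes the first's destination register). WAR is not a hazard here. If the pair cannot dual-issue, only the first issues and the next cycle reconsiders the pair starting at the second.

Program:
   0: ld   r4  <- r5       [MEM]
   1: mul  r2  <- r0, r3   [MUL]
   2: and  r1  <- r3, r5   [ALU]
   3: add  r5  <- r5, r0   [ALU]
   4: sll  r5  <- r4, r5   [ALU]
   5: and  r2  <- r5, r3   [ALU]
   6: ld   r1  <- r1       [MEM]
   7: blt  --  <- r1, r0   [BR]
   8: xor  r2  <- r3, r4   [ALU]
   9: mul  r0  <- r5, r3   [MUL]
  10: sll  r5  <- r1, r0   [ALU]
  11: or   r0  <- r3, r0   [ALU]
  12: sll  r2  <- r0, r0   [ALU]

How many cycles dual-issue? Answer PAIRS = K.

c0: i0 ld.MEM  no-port MEM/MUL
c1: i1&i2 mul.MUL;and.ALU  dual
c2: i3 add.ALU  RAW+WAW r5
c3: i4 sll.ALU  RAW r5
c4: i5&i6 and.ALU;ld.MEM  dual
c5: i7&i8 blt.BR;xor.ALU  dual
c6: i9 mul.MUL  RAW r0
c7: i10&i11 sll.ALU;or.ALU  dual
c8: i12 sll.ALU  tail

PAIRS = 4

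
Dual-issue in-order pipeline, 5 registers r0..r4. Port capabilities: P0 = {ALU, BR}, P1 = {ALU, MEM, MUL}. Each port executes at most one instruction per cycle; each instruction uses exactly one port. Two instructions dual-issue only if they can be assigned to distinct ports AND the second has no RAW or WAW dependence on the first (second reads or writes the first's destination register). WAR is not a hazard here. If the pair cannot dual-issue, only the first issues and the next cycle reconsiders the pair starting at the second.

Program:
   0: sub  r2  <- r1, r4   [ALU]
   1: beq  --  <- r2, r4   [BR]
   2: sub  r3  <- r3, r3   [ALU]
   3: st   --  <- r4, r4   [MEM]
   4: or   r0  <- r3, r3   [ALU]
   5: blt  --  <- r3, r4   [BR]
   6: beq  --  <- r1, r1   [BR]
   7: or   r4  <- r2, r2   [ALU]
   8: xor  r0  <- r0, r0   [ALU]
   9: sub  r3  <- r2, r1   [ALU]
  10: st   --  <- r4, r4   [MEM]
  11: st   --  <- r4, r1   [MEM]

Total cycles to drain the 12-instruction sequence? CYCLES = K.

CYCLES = 8

#0 head=0: sub.ALU i0 RAW r2
#1 head=1: beq.BR+sub.ALU i1,i2 pair
#2 head=3: st.MEM+or.ALU i3,i4 pair
#3 head=5: blt.BR i5 no-port BR/BR
#4 head=6: beq.BR+or.ALU i6,i7 pair
#5 head=8: xor.ALU+sub.ALU i8,i9 pair
#6 head=10: st.MEM i10 no-port MEM/MEM
#7 head=11: st.MEM i11 tail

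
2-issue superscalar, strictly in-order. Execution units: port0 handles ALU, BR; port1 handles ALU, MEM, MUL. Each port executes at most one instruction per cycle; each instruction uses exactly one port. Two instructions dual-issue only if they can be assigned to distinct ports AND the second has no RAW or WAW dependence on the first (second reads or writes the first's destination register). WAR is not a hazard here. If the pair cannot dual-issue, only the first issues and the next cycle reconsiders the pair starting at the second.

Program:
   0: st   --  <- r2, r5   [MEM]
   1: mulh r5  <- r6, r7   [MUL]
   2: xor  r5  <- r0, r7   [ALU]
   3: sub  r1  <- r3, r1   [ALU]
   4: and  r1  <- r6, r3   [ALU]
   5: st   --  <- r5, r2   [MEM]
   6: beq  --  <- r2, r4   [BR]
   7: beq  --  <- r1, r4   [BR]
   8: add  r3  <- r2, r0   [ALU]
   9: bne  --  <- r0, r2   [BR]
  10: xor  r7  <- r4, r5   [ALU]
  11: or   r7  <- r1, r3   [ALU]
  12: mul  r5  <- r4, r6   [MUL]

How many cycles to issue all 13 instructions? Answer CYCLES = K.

0. st.MEM @i0  | no-port MEM/MUL
1. mulh.MUL @i1  | WAW r5
2. xor.ALU;sub.ALU @i2&i3  | pair
3. and.ALU;st.MEM @i4&i5  | pair
4. beq.BR @i6  | no-port BR/BR
5. beq.BR;add.ALU @i7&i8  | pair
6. bne.BR;xor.ALU @i9&i10  | pair
7. or.ALU;mul.MUL @i11&i12  | pair

CYCLES = 8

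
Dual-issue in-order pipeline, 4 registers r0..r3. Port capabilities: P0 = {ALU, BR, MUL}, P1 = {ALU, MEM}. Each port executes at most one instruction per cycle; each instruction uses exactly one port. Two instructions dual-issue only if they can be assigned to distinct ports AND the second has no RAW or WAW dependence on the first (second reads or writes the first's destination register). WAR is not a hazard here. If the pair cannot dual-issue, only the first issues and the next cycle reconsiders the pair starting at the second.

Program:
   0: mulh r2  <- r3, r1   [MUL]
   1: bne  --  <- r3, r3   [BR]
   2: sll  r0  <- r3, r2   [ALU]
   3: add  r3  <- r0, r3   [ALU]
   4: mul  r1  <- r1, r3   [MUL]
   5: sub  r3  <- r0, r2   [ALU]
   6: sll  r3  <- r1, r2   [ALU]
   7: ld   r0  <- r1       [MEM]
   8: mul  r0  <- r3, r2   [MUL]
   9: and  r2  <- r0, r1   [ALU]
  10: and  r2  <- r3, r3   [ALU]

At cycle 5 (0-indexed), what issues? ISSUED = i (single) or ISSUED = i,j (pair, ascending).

ISSUED = 8

c0: i0 mulh  no-port MUL/BR
c1: i1,i2 bne sll  2-wide
c2: i3 add  RAW r3
c3: i4,i5 mul sub  2-wide
c4: i6,i7 sll ld  2-wide
c5: i8 mul  RAW r0
c6: i9 and  WAW r2
c7: i10 and  tail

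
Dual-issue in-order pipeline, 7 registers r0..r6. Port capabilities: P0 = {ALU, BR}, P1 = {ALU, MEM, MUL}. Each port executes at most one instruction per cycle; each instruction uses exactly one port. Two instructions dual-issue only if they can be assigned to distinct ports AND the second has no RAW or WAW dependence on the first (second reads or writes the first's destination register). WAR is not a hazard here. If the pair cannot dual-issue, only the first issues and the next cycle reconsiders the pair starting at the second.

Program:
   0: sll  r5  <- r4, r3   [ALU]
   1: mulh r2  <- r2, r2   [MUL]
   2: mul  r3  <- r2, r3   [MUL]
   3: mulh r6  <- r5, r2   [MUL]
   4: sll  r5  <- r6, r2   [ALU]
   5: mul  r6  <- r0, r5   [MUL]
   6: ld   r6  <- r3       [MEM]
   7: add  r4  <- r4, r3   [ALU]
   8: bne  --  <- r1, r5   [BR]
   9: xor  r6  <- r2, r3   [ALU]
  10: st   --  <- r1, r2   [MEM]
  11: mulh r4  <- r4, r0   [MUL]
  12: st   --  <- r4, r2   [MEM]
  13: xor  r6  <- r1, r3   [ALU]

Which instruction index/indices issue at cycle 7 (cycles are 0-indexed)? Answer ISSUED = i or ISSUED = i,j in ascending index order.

ISSUED = 10

#0 head=0: sll+mulh i0,i1 pair
#1 head=2: mul i2 no-port MUL/MUL
#2 head=3: mulh i3 RAW r6
#3 head=4: sll i4 RAW r5
#4 head=5: mul i5 no-port MUL/MEM
#5 head=6: ld+add i6,i7 pair
#6 head=8: bne+xor i8,i9 pair
#7 head=10: st i10 no-port MEM/MUL
#8 head=11: mulh i11 no-port MUL/MEM
#9 head=12: st+xor i12,i13 pair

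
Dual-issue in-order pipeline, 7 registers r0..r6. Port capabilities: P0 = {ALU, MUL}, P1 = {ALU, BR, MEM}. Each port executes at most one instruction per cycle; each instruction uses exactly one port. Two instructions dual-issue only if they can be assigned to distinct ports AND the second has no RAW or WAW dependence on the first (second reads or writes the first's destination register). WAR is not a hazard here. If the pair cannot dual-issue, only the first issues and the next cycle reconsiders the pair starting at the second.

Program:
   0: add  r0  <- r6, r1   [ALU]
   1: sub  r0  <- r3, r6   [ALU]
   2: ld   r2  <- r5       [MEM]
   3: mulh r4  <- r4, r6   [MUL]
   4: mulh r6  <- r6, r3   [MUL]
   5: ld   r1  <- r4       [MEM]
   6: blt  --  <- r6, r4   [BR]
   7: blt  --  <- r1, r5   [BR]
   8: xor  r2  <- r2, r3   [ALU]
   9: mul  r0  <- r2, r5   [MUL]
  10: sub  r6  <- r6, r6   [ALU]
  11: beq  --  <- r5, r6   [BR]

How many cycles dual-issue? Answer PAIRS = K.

PAIRS = 4

c0: i0 add  WAW r0
c1: i1,i2 sub;ld  pair
c2: i3 mulh  no-port MUL/MUL
c3: i4,i5 mulh;ld  pair
c4: i6 blt  no-port BR/BR
c5: i7,i8 blt;xor  pair
c6: i9,i10 mul;sub  pair
c7: i11 beq  tail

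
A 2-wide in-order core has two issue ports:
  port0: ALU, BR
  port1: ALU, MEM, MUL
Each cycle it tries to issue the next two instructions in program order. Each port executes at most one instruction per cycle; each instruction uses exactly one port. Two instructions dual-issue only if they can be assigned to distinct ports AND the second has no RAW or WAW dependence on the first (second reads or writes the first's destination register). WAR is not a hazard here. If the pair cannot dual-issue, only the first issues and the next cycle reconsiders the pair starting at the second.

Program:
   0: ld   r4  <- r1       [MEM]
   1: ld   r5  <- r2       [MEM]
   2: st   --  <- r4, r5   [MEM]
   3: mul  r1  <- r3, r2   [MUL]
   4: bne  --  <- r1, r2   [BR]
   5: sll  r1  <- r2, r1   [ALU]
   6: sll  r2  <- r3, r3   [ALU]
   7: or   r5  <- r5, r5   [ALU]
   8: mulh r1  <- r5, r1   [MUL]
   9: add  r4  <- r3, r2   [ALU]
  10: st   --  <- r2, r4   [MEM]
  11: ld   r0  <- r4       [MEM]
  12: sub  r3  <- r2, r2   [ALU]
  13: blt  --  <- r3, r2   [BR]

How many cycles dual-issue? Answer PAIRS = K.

  cy0 -> i0 (ld.MEM) no-port MEM/MEM
  cy1 -> i1 (ld.MEM) no-port MEM/MEM
  cy2 -> i2 (st.MEM) no-port MEM/MUL
  cy3 -> i3 (mul.MUL) RAW r1
  cy4 -> i4/i5 (bne.BR;sll.ALU) 2-wide
  cy5 -> i6/i7 (sll.ALU;or.ALU) 2-wide
  cy6 -> i8/i9 (mulh.MUL;add.ALU) 2-wide
  cy7 -> i10 (st.MEM) no-port MEM/MEM
  cy8 -> i11/i12 (ld.MEM;sub.ALU) 2-wide
  cy9 -> i13 (blt.BR) tail

PAIRS = 4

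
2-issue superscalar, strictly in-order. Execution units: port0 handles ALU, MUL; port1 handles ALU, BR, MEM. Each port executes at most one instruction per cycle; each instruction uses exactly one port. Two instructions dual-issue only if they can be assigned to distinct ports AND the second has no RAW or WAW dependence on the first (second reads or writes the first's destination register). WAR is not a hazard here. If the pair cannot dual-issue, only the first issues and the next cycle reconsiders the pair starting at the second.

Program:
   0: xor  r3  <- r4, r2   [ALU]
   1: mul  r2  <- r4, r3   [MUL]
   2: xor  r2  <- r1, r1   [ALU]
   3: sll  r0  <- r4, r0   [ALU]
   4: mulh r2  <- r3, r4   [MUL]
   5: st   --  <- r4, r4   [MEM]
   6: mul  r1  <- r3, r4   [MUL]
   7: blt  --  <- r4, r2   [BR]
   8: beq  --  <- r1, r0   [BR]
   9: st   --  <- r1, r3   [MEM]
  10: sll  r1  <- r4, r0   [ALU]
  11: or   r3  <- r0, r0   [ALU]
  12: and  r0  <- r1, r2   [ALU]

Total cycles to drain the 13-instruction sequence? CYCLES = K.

CYCLES = 8

#0 head=0: xor i0 RAW r3
#1 head=1: mul i1 WAW r2
#2 head=2: xor sll i2/i3 pair
#3 head=4: mulh st i4/i5 pair
#4 head=6: mul blt i6/i7 pair
#5 head=8: beq i8 no-port BR/MEM
#6 head=9: st sll i9/i10 pair
#7 head=11: or and i11/i12 pair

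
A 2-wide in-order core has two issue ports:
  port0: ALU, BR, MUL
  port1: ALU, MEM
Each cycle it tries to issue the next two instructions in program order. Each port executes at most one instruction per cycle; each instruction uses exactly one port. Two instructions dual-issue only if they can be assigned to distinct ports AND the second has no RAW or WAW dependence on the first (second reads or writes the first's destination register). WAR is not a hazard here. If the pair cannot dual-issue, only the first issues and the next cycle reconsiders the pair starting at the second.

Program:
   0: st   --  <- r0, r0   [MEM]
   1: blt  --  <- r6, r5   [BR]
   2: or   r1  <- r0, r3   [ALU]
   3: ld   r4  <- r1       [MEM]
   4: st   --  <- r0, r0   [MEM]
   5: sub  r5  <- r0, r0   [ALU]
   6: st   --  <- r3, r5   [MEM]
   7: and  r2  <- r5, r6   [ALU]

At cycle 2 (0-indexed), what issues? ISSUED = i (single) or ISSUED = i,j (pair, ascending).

ISSUED = 3

c0: i0+i1 st.MEM/blt.BR  pair
c1: i2 or.ALU  RAW r1
c2: i3 ld.MEM  no-port MEM/MEM
c3: i4+i5 st.MEM/sub.ALU  pair
c4: i6+i7 st.MEM/and.ALU  pair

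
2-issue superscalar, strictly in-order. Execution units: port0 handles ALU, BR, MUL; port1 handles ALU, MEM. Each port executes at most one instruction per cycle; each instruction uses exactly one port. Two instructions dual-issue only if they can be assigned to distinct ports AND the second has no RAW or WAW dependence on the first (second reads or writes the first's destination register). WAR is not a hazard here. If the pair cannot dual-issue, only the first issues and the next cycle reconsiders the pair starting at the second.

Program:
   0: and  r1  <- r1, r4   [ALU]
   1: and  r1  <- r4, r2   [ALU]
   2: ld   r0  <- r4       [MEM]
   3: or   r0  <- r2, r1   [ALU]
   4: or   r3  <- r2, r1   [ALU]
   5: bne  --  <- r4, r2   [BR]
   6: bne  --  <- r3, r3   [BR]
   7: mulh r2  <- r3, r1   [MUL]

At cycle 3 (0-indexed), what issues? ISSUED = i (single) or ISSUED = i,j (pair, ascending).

c0: i0 and.ALU  WAW r1
c1: i1/i2 and.ALU ld.MEM  dual
c2: i3/i4 or.ALU or.ALU  dual
c3: i5 bne.BR  no-port BR/BR
c4: i6 bne.BR  no-port BR/MUL
c5: i7 mulh.MUL  tail

ISSUED = 5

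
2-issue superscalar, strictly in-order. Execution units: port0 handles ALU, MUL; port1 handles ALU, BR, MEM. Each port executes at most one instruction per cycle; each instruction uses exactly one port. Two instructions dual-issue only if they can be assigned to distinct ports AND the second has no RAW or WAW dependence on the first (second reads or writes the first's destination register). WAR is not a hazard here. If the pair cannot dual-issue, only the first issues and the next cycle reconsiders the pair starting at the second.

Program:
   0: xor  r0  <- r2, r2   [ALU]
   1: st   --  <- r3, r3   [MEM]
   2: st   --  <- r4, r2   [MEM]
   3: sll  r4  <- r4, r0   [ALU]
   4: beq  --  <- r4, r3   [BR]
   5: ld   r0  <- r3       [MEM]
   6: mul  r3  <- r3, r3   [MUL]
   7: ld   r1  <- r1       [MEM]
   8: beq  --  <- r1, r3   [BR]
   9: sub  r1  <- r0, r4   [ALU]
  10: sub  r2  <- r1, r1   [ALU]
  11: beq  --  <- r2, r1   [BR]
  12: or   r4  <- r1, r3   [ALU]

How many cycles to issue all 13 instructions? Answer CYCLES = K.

CYCLES = 8

c0: i0+i1 xor.ALU st.MEM  pair
c1: i2+i3 st.MEM sll.ALU  pair
c2: i4 beq.BR  no-port BR/MEM
c3: i5+i6 ld.MEM mul.MUL  pair
c4: i7 ld.MEM  no-port MEM/BR
c5: i8+i9 beq.BR sub.ALU  pair
c6: i10 sub.ALU  RAW r2
c7: i11+i12 beq.BR or.ALU  pair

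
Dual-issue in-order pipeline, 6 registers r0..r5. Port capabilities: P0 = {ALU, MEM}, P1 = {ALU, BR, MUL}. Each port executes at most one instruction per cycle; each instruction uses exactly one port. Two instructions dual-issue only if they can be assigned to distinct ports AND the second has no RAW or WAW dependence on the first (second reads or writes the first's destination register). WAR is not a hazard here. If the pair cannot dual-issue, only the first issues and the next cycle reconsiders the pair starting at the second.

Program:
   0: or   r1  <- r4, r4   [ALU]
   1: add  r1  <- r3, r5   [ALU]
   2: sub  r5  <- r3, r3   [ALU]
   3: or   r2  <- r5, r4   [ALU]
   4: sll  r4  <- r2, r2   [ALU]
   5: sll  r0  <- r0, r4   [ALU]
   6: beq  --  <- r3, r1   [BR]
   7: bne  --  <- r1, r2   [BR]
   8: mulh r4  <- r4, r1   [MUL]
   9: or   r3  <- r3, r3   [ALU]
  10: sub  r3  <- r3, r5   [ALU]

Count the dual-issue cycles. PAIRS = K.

0. or.ALU @i0  | WAW r1
1. add.ALU/sub.ALU @i1+i2  | 2-wide
2. or.ALU @i3  | RAW r2
3. sll.ALU @i4  | RAW r4
4. sll.ALU/beq.BR @i5+i6  | 2-wide
5. bne.BR @i7  | no-port BR/MUL
6. mulh.MUL/or.ALU @i8+i9  | 2-wide
7. sub.ALU @i10  | tail

PAIRS = 3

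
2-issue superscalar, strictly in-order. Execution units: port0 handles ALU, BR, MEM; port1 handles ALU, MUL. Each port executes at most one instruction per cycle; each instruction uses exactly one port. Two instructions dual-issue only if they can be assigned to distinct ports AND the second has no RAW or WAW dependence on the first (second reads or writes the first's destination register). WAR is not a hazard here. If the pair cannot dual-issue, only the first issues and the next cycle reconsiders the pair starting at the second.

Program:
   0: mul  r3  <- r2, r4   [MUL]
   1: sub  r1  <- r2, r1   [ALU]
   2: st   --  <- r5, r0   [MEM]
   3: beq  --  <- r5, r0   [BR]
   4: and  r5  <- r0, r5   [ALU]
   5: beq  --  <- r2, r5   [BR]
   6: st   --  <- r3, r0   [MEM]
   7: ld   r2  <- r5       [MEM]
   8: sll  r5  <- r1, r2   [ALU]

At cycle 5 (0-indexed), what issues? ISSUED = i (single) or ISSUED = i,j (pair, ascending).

  cy0 -> i0,i1 (mul/sub) pair
  cy1 -> i2 (st) no-port MEM/BR
  cy2 -> i3,i4 (beq/and) pair
  cy3 -> i5 (beq) no-port BR/MEM
  cy4 -> i6 (st) no-port MEM/MEM
  cy5 -> i7 (ld) RAW r2
  cy6 -> i8 (sll) tail

ISSUED = 7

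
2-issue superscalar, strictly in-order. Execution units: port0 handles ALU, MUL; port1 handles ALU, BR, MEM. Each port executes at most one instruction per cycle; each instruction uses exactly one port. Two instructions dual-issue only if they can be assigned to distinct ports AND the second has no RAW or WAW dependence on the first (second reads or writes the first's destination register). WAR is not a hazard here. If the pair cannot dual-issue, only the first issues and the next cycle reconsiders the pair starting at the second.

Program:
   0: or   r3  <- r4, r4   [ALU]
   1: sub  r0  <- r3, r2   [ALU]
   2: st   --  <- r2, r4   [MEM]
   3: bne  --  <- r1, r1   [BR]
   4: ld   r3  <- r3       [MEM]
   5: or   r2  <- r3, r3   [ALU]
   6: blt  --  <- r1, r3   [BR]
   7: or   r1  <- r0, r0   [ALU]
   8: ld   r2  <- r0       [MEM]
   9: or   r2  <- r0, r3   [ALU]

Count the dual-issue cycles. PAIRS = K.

t=0 i0:or ; RAW r3
t=1 i1&i2:sub+st ; dual
t=2 i3:bne ; no-port BR/MEM
t=3 i4:ld ; RAW r3
t=4 i5&i6:or+blt ; dual
t=5 i7&i8:or+ld ; dual
t=6 i9:or ; tail

PAIRS = 3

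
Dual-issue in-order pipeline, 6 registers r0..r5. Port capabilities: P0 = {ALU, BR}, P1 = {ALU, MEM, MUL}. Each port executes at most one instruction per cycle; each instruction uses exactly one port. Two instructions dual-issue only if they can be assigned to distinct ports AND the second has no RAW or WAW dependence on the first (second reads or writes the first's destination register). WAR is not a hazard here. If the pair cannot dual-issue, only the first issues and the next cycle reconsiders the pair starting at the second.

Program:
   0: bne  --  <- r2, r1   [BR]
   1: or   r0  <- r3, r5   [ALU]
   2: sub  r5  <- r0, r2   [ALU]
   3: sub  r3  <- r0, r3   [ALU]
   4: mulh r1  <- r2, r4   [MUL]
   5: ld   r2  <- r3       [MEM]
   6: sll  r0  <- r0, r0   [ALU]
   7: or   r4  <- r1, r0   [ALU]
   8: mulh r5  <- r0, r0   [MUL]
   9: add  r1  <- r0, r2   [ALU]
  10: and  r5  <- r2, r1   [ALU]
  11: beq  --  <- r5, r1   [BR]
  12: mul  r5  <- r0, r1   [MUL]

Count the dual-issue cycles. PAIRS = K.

t=0 i0+i1:bne/or ; pair
t=1 i2+i3:sub/sub ; pair
t=2 i4:mulh ; no-port MUL/MEM
t=3 i5+i6:ld/sll ; pair
t=4 i7+i8:or/mulh ; pair
t=5 i9:add ; RAW r1
t=6 i10:and ; RAW r5
t=7 i11+i12:beq/mul ; pair

PAIRS = 5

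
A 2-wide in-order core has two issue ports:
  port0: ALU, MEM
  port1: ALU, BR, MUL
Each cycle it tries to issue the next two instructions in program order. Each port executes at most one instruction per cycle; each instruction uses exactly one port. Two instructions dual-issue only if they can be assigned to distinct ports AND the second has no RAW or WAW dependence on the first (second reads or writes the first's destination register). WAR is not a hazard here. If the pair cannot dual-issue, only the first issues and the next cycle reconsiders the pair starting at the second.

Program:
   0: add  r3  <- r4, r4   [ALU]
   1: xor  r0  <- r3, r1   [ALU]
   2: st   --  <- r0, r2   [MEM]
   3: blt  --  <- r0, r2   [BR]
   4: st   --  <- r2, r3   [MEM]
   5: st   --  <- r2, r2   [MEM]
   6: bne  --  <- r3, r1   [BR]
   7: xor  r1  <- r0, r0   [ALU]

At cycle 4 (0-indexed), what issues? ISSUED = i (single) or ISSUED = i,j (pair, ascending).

c0: i0 add.ALU  RAW r3
c1: i1 xor.ALU  RAW r0
c2: i2,i3 st.MEM blt.BR  pair
c3: i4 st.MEM  no-port MEM/MEM
c4: i5,i6 st.MEM bne.BR  pair
c5: i7 xor.ALU  tail

ISSUED = 5,6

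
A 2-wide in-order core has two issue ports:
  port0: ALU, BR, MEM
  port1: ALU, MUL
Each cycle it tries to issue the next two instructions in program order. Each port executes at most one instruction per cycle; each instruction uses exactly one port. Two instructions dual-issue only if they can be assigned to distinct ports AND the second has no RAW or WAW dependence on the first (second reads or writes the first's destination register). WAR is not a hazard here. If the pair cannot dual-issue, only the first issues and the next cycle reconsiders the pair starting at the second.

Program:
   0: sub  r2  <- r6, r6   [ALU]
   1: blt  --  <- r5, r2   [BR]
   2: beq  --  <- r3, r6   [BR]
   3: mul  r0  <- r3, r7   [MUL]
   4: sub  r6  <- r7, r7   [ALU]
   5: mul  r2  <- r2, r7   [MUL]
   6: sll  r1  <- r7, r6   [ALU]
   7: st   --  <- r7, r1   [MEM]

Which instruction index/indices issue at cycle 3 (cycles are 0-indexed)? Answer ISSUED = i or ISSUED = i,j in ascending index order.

0. sub.ALU @i0  | RAW r2
1. blt.BR @i1  | no-port BR/BR
2. beq.BR;mul.MUL @i2,i3  | pair
3. sub.ALU;mul.MUL @i4,i5  | pair
4. sll.ALU @i6  | RAW r1
5. st.MEM @i7  | tail

ISSUED = 4,5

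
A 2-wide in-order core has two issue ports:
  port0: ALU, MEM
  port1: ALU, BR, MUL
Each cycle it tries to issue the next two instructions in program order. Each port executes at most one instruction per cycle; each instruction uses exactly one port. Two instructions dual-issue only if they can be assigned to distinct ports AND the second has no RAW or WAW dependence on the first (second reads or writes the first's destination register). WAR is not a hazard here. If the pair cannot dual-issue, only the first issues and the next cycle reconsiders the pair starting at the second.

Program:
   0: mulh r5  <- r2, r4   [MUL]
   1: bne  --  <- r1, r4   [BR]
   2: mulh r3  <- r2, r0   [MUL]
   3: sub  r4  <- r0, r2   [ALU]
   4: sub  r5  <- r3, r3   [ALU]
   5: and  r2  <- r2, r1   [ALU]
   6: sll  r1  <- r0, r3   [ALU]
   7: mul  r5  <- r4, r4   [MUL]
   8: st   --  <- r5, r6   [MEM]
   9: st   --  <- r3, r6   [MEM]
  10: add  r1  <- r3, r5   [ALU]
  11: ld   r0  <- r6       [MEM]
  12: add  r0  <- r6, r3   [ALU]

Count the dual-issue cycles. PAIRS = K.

PAIRS = 4

  cy0 -> i0 (mulh) no-port MUL/BR
  cy1 -> i1 (bne) no-port BR/MUL
  cy2 -> i2/i3 (mulh;sub) pair
  cy3 -> i4/i5 (sub;and) pair
  cy4 -> i6/i7 (sll;mul) pair
  cy5 -> i8 (st) no-port MEM/MEM
  cy6 -> i9/i10 (st;add) pair
  cy7 -> i11 (ld) WAW r0
  cy8 -> i12 (add) tail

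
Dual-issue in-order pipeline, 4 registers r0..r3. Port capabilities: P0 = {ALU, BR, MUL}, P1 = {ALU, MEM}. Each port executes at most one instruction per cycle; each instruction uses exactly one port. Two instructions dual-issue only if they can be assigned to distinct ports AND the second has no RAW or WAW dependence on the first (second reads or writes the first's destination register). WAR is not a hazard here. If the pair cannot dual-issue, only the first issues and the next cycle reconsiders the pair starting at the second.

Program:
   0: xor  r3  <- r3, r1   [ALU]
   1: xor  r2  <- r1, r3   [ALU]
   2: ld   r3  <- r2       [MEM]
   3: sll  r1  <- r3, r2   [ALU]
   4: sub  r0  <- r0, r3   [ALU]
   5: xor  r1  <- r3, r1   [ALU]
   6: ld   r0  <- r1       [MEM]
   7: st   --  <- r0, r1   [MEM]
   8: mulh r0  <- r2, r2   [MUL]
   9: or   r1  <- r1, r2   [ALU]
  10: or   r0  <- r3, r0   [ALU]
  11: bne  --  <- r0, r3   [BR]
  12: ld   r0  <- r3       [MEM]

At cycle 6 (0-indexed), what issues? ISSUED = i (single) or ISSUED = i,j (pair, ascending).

ISSUED = 7,8

#0 head=0: xor i0 RAW r3
#1 head=1: xor i1 RAW r2
#2 head=2: ld i2 RAW r3
#3 head=3: sll sub i3,i4 pair
#4 head=5: xor i5 RAW r1
#5 head=6: ld i6 no-port MEM/MEM
#6 head=7: st mulh i7,i8 pair
#7 head=9: or or i9,i10 pair
#8 head=11: bne ld i11,i12 pair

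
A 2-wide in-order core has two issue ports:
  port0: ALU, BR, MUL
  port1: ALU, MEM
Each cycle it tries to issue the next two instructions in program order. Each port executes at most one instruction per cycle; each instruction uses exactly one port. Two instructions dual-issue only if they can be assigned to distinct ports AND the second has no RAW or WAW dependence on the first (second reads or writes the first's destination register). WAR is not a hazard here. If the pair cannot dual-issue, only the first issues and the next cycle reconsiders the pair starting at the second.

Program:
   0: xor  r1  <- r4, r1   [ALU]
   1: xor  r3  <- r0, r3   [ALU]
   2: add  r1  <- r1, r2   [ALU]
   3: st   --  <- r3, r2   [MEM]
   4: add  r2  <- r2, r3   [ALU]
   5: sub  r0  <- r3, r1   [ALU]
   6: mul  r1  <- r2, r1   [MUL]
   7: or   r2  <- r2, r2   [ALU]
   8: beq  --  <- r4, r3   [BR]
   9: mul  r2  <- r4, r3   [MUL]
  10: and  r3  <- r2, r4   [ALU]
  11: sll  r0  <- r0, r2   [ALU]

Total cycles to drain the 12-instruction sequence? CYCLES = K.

  cy0 -> i0,i1 (xor.ALU xor.ALU) dual
  cy1 -> i2,i3 (add.ALU st.MEM) dual
  cy2 -> i4,i5 (add.ALU sub.ALU) dual
  cy3 -> i6,i7 (mul.MUL or.ALU) dual
  cy4 -> i8 (beq.BR) no-port BR/MUL
  cy5 -> i9 (mul.MUL) RAW r2
  cy6 -> i10,i11 (and.ALU sll.ALU) dual

CYCLES = 7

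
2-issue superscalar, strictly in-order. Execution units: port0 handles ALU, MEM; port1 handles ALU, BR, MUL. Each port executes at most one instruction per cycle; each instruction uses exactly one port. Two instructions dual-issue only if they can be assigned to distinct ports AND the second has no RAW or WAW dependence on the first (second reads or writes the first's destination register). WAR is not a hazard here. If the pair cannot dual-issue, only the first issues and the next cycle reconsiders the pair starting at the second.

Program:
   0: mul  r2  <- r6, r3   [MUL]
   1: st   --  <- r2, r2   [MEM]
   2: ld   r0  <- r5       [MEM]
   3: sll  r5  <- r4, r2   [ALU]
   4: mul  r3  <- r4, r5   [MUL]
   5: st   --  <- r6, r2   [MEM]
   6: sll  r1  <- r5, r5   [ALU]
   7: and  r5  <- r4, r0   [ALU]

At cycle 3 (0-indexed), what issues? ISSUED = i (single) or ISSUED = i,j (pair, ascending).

ISSUED = 4,5

0. mul.MUL @i0  | RAW r2
1. st.MEM @i1  | no-port MEM/MEM
2. ld.MEM sll.ALU @i2&i3  | 2-wide
3. mul.MUL st.MEM @i4&i5  | 2-wide
4. sll.ALU and.ALU @i6&i7  | 2-wide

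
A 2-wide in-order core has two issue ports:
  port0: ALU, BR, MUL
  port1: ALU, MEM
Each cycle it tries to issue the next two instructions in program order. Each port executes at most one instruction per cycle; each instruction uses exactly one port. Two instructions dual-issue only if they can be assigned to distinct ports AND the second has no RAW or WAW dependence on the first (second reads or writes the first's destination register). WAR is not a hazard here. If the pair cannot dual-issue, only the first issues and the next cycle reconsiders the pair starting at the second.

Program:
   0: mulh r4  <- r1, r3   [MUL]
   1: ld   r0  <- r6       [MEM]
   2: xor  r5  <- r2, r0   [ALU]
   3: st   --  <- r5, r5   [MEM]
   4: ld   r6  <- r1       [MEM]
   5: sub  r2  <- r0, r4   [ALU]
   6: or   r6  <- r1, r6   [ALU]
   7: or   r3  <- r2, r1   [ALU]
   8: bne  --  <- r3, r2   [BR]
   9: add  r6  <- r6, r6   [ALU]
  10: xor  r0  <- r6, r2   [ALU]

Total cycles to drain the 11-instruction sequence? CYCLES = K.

[0] i0,i1  mulh ld  -- pair
[1] i2  xor  -- RAW r5
[2] i3  st  -- no-port MEM/MEM
[3] i4,i5  ld sub  -- pair
[4] i6,i7  or or  -- pair
[5] i8,i9  bne add  -- pair
[6] i10  xor  -- tail

CYCLES = 7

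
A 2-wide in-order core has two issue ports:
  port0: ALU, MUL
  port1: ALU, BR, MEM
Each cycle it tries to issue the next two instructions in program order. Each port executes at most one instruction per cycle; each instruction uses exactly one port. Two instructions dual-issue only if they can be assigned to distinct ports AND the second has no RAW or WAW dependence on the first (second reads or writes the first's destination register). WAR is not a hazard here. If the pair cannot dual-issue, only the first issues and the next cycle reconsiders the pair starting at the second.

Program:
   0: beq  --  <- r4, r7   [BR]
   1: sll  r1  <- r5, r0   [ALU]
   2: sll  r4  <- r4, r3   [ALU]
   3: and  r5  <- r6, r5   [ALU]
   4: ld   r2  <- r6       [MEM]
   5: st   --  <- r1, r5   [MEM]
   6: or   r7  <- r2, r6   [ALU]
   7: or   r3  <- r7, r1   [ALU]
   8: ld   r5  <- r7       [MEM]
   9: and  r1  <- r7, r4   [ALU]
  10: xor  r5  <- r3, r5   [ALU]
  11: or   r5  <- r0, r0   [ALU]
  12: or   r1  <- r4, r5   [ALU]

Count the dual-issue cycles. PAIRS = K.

PAIRS = 5

[0] i0/i1  beq/sll  -- pair
[1] i2/i3  sll/and  -- pair
[2] i4  ld  -- no-port MEM/MEM
[3] i5/i6  st/or  -- pair
[4] i7/i8  or/ld  -- pair
[5] i9/i10  and/xor  -- pair
[6] i11  or  -- RAW r5
[7] i12  or  -- tail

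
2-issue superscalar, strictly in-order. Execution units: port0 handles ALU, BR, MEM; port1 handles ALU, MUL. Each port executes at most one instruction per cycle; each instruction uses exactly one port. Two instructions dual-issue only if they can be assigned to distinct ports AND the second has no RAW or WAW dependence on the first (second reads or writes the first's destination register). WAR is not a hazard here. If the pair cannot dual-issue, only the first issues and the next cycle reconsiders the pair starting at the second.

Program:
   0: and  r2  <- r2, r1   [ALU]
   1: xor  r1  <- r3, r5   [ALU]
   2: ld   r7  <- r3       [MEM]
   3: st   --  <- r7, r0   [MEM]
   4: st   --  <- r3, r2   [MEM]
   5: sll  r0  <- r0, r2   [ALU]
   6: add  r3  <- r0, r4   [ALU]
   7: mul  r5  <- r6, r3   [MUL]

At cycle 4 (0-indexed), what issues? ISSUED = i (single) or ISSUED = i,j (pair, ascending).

ISSUED = 6

t=0 i0+i1:and.ALU;xor.ALU ; pair
t=1 i2:ld.MEM ; no-port MEM/MEM
t=2 i3:st.MEM ; no-port MEM/MEM
t=3 i4+i5:st.MEM;sll.ALU ; pair
t=4 i6:add.ALU ; RAW r3
t=5 i7:mul.MUL ; tail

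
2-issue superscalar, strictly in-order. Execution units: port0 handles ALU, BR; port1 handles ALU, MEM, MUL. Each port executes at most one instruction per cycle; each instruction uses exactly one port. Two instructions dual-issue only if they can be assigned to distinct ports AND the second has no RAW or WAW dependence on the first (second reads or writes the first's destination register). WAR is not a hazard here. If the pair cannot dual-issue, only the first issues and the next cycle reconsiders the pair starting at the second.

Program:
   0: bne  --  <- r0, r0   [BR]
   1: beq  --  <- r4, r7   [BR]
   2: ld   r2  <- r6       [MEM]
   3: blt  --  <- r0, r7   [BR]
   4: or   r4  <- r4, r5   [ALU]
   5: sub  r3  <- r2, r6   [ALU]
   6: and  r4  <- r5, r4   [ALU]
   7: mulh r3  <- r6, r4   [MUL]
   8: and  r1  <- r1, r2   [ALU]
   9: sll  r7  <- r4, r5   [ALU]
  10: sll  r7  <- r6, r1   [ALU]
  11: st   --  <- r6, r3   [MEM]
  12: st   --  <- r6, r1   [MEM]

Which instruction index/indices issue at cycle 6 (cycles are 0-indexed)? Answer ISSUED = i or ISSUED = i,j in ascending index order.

t=0 i0:bne.BR ; no-port BR/BR
t=1 i1&i2:beq.BR/ld.MEM ; 2-wide
t=2 i3&i4:blt.BR/or.ALU ; 2-wide
t=3 i5&i6:sub.ALU/and.ALU ; 2-wide
t=4 i7&i8:mulh.MUL/and.ALU ; 2-wide
t=5 i9:sll.ALU ; WAW r7
t=6 i10&i11:sll.ALU/st.MEM ; 2-wide
t=7 i12:st.MEM ; tail

ISSUED = 10,11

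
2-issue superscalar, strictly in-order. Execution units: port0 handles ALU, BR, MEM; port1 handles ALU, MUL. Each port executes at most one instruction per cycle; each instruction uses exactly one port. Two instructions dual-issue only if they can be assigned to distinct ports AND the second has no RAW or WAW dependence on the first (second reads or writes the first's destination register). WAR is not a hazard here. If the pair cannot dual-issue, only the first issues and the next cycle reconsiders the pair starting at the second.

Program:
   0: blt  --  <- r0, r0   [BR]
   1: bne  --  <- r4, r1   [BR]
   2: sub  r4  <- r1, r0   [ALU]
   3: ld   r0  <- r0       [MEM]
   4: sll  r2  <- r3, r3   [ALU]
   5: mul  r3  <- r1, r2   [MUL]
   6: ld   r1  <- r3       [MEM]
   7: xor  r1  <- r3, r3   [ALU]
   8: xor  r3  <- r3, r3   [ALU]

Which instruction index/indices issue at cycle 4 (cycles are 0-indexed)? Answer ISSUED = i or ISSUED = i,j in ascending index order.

ISSUED = 6

0. blt @i0  | no-port BR/BR
1. bne+sub @i1/i2  | 2-wide
2. ld+sll @i3/i4  | 2-wide
3. mul @i5  | RAW r3
4. ld @i6  | WAW r1
5. xor+xor @i7/i8  | 2-wide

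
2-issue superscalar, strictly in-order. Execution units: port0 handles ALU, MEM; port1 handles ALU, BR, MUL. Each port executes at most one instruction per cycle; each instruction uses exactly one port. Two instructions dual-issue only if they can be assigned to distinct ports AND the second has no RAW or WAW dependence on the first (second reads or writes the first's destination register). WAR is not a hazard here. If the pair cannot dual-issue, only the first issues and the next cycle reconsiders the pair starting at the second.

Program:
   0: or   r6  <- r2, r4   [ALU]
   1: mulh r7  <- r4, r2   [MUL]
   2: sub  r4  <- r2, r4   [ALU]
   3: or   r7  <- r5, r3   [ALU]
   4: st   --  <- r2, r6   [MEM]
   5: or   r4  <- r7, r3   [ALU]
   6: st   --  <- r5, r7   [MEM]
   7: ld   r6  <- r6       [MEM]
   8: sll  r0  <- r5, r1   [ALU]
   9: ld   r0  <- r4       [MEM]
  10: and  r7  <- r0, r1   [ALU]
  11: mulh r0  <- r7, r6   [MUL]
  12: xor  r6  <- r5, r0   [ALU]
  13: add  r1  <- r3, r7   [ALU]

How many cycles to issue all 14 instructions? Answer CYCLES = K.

#0 head=0: or/mulh i0/i1 2-wide
#1 head=2: sub/or i2/i3 2-wide
#2 head=4: st/or i4/i5 2-wide
#3 head=6: st i6 no-port MEM/MEM
#4 head=7: ld/sll i7/i8 2-wide
#5 head=9: ld i9 RAW r0
#6 head=10: and i10 RAW r7
#7 head=11: mulh i11 RAW r0
#8 head=12: xor/add i12/i13 2-wide

CYCLES = 9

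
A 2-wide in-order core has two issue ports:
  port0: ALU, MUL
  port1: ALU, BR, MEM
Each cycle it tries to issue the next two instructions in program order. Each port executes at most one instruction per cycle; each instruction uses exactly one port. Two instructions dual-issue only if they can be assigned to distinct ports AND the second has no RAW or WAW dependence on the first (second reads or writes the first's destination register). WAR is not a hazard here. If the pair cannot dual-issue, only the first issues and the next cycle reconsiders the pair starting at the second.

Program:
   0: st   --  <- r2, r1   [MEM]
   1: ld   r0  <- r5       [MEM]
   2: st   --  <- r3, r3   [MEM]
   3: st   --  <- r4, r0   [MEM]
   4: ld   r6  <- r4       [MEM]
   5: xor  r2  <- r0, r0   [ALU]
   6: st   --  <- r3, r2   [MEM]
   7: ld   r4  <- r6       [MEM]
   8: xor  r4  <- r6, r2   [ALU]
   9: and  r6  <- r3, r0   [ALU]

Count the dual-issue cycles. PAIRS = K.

t=0 i0:st.MEM ; no-port MEM/MEM
t=1 i1:ld.MEM ; no-port MEM/MEM
t=2 i2:st.MEM ; no-port MEM/MEM
t=3 i3:st.MEM ; no-port MEM/MEM
t=4 i4/i5:ld.MEM+xor.ALU ; dual
t=5 i6:st.MEM ; no-port MEM/MEM
t=6 i7:ld.MEM ; WAW r4
t=7 i8/i9:xor.ALU+and.ALU ; dual

PAIRS = 2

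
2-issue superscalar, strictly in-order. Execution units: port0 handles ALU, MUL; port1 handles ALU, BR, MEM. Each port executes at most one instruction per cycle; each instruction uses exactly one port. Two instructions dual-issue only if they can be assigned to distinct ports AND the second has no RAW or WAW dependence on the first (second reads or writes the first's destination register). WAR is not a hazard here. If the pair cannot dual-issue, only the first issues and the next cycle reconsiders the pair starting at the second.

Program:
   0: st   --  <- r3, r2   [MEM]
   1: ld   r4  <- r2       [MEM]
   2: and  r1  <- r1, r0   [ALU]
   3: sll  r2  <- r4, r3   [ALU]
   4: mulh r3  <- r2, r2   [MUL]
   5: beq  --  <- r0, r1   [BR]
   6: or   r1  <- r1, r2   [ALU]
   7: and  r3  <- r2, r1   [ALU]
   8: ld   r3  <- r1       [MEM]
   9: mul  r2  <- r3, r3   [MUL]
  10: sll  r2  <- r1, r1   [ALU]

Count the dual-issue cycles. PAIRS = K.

c0: i0 st  no-port MEM/MEM
c1: i1,i2 ld and  2-wide
c2: i3 sll  RAW r2
c3: i4,i5 mulh beq  2-wide
c4: i6 or  RAW r1
c5: i7 and  WAW r3
c6: i8 ld  RAW r3
c7: i9 mul  WAW r2
c8: i10 sll  tail

PAIRS = 2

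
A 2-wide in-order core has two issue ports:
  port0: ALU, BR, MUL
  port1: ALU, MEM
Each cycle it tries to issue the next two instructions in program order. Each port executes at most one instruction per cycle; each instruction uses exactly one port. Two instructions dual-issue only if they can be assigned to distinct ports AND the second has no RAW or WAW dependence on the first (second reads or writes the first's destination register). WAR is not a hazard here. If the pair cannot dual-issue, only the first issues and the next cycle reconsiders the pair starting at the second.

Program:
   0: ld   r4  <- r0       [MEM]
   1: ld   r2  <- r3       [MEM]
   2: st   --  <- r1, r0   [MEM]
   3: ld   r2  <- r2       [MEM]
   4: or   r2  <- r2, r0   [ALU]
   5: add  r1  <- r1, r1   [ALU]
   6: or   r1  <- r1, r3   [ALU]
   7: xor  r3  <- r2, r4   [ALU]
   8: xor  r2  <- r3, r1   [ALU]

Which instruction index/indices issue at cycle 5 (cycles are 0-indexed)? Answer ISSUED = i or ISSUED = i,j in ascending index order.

ISSUED = 6,7

[0] i0  ld  -- no-port MEM/MEM
[1] i1  ld  -- no-port MEM/MEM
[2] i2  st  -- no-port MEM/MEM
[3] i3  ld  -- RAW+WAW r2
[4] i4+i5  or+add  -- 2-wide
[5] i6+i7  or+xor  -- 2-wide
[6] i8  xor  -- tail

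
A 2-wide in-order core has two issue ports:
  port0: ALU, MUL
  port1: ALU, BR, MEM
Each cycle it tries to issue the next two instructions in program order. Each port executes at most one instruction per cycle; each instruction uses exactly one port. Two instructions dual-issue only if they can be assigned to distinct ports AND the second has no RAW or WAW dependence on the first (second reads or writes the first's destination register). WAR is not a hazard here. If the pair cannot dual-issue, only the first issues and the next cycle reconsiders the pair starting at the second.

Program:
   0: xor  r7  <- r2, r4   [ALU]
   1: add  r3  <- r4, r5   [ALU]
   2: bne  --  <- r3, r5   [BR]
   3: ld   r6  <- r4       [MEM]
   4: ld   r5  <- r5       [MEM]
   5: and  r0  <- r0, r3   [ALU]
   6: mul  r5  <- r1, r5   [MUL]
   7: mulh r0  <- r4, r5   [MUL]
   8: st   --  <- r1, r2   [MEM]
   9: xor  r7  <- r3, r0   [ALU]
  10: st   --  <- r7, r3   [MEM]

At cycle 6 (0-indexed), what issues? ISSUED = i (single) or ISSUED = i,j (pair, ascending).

ISSUED = 9

t=0 i0+i1:xor add ; 2-wide
t=1 i2:bne ; no-port BR/MEM
t=2 i3:ld ; no-port MEM/MEM
t=3 i4+i5:ld and ; 2-wide
t=4 i6:mul ; no-port MUL/MUL
t=5 i7+i8:mulh st ; 2-wide
t=6 i9:xor ; RAW r7
t=7 i10:st ; tail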